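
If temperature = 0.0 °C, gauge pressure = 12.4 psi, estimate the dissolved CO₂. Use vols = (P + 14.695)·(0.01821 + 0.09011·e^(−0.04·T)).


vols = (12.4 + 14.695)·(0.01821 + 0.09011·e^(−0.04·0.0))

2.9349 volumes


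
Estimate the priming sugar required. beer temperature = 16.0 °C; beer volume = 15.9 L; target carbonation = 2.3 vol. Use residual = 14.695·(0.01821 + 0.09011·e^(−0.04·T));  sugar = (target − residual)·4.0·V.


residual = 14.695·(0.01821 + 0.09011·e^(−0.04·16.0)) = 0.9658
sugar = (2.3 − 0.9658)·4.0·15.9

84.8539 g


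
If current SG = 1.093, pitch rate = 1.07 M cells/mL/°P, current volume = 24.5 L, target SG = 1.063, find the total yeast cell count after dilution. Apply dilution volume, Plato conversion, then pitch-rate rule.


V_w = V·((SG_c−1)/(SG_t−1)−1);  °P = 259 − 259/SG_t;  cells = rate·(V+V_w)·°P
V_w = 24.5·((1.093−1)/(1.063−1)−1) = 11.6667
V_final = 24.5 + 11.6667 = 36.1667
°P = 259 − 259/1.063 = 15.3500
cells = 1.07·36.1667·15.3500

594.0176 billion cells


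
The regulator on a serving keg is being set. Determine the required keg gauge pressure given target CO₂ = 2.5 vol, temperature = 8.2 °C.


psi = vols/(0.01821 + 0.09011·e^(−0.04·T)) − 14.695
psi = 2.5/(0.01821 + 0.09011·e^(−0.04·8.2)) − 14.695

15.3813 psi


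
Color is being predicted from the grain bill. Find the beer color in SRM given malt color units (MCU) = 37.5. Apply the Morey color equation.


SRM = 1.4922 · MCU^0.6859
SRM = 1.4922 · 37.5^0.6859

17.9248 SRM


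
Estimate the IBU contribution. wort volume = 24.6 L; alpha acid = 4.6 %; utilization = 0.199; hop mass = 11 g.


IBU = (α/100)·mass·U·1000 / V
IBU = (4.6/100)·11·0.199·1000 / 24.6

4.0933 IBU


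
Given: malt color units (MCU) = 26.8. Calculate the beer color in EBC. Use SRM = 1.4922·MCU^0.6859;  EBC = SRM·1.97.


SRM = 1.4922·26.8^0.6859 = 14.2359
EBC = 14.2359·1.97

28.0447 EBC


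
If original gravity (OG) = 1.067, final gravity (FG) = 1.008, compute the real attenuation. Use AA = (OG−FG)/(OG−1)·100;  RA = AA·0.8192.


AA = (1.067 − 1.008)/(1.067 − 1)·100 = 88.0597
RA = 88.0597·0.8192

72.1385 %


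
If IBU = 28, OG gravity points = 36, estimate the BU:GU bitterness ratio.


BU:GU = IBU / OG_points
BU:GU = 28 / 36

0.7778


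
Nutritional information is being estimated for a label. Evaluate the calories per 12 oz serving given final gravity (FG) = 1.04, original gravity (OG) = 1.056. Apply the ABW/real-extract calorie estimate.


ABW = (OG−FG)·131.25·0.79/FG;  °P = 259 − 259/SG (for OG→OE and FG→AE);  RE = 0.1808·OE + 0.8192·AE;  Cal = (6.9·ABW + 4·(RE−0.1))·FG·3.55
ABW = (1.056 − 1.04)·131.25·0.79/1.04 = 1.5952
OE = 259 − 259/1.056 = 13.7348 °P
AE = 259 − 259/1.04 = 9.9615 °P
RE = 0.1808·13.7348 + 0.8192·9.9615 = 10.6438 °P
Cal = (6.9·1.5952 + 4·(10.6438−0.1))·1.04·3.55

196.3473 kcal


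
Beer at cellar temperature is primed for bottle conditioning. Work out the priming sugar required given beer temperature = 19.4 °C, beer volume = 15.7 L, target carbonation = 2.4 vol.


residual = 14.695·(0.01821 + 0.09011·e^(−0.04·T));  sugar = (target − residual)·4.0·V
residual = 14.695·(0.01821 + 0.09011·e^(−0.04·19.4)) = 0.8770
sugar = (2.4 − 0.8770)·4.0·15.7

95.6422 g


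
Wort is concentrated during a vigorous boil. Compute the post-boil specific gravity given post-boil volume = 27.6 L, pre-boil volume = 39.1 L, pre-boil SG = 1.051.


SG_post = 1 + (SG_pre − 1)·V_pre/V_post
pts_pre = (1.051 − 1)·1000 = 51.0000
pts_post = 51.0000·39.1/27.6 = 72.2500
SG_post = 1 + 72.2500/1000

1.0722


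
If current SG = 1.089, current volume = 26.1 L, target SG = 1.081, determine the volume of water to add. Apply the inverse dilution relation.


V_water = V·((SG_curr − 1)/(SG_target − 1) − 1)
V_water = 26.1·((1.089 − 1)/(1.081 − 1) − 1)

2.5778 L


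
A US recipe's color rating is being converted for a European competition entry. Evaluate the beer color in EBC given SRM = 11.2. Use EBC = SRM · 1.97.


EBC = 11.2 · 1.97

22.0640 EBC


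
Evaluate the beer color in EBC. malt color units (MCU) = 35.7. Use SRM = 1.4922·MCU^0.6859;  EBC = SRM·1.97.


SRM = 1.4922·35.7^0.6859 = 17.3301
EBC = 17.3301·1.97

34.1404 EBC


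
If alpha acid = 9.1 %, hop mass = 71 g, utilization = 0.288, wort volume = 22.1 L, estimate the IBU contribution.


IBU = (α/100)·mass·U·1000 / V
IBU = (9.1/100)·71·0.288·1000 / 22.1

84.1976 IBU


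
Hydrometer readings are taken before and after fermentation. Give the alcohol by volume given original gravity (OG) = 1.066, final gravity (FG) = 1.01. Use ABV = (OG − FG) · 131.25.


ABV = (1.066 − 1.01) · 131.25

7.3500 % ABV


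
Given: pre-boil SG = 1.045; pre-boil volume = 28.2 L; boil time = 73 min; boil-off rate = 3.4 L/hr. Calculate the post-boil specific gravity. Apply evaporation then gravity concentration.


V_post = V_pre − rate·(t/60);  SG_post = 1 + (SG_pre−1)·V_pre/V_post
V_post = 28.2 − 3.4·(73/60) = 24.0633
SG_post = 1 + (1.045 − 1)·28.2/24.0633

1.0527


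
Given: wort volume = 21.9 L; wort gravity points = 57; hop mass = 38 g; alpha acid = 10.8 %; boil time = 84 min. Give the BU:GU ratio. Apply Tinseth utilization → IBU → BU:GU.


U = 1.65·0.000125^(GP/1000)·(1−e^(−0.04t))/4.15;  IBU = (α/100)·m·U·1000/V;  BU:GU = IBU/GP
U = 1.65·0.000125^(57/1000)·(1−e^(−0.04·84))/4.15 = 0.2299
IBU = (10.8/100)·38·0.2299·1000/21.9 = 43.0893
BU:GU = 43.0893/57

0.7560


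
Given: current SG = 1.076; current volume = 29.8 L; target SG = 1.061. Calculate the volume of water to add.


V_water = V·((SG_curr − 1)/(SG_target − 1) − 1)
V_water = 29.8·((1.076 − 1)/(1.061 − 1) − 1)

7.3279 L


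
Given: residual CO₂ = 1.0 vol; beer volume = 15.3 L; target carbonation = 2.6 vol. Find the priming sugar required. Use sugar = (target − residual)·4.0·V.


sugar = (2.6 − 1.0)·4.0·15.3

97.9200 g


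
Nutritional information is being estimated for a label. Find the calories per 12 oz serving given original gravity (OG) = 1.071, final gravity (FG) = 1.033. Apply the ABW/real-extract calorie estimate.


ABW = (OG−FG)·131.25·0.79/FG;  °P = 259 − 259/SG (for OG→OE and FG→AE);  RE = 0.1808·OE + 0.8192·AE;  Cal = (6.9·ABW + 4·(RE−0.1))·FG·3.55
ABW = (1.071 − 1.033)·131.25·0.79/1.033 = 3.8143
OE = 259 − 259/1.071 = 17.1699 °P
AE = 259 − 259/1.033 = 8.2740 °P
RE = 0.1808·17.1699 + 0.8192·8.2740 = 9.8824 °P
Cal = (6.9·3.8143 + 4·(9.8824−0.1))·1.033·3.55

240.0068 kcal


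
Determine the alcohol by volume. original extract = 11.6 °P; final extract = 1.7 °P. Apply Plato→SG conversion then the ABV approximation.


SG = 259/(259 − P);  ABV = (OG − FG)·131.25
OG = 259/(259 − 11.6) = 1.0469
FG = 259/(259 − 1.7) = 1.0066
ABV = (1.0469 − 1.0066)·131.25

5.2868 % ABV


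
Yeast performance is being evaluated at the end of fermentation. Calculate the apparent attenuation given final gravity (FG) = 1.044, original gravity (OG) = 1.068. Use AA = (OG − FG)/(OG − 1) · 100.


AA = (1.068 − 1.044)/(1.068 − 1) · 100

35.2941 %


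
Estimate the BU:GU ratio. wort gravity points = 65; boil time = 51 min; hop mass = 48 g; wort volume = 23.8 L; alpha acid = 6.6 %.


U = 1.65·0.000125^(GP/1000)·(1−e^(−0.04t))/4.15;  IBU = (α/100)·m·U·1000/V;  BU:GU = IBU/GP
U = 1.65·0.000125^(65/1000)·(1−e^(−0.04·51))/4.15 = 0.1929
IBU = (6.6/100)·48·0.1929·1000/23.8 = 25.6713
BU:GU = 25.6713/65

0.3949


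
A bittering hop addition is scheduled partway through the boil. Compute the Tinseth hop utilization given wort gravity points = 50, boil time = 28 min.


U = 1.65·0.000125^(GP/1000) · (1 − e^(−0.04·t))/4.15
bigness = 1.65·0.000125^(50/1000) = 1.0528
boil_factor = (1 − e^(−0.04·28))/4.15 = 0.1623
U = 1.0528 · 0.1623

0.1709


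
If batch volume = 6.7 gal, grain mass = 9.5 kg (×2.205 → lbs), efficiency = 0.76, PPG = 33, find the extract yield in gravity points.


points = lbs × PPG × eff / vol
lbs = 9.5 × 2.205 = 20.9475
points = 20.9475 × 33 × 0.76 / 6.7

78.4124 points


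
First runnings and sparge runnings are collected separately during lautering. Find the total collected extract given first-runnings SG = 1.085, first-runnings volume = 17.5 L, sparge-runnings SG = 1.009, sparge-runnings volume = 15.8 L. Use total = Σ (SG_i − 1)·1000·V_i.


first = (1.085 − 1)·1000·17.5 = 1487.5000
sparge = (1.009 − 1)·1000·15.8 = 142.2000
total = 1487.5000 + 142.2000

1629.7000 gravity·L


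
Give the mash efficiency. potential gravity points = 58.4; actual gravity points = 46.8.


efficiency = actual / potential × 100
efficiency = 46.8 / 58.4 × 100

80.1370 %


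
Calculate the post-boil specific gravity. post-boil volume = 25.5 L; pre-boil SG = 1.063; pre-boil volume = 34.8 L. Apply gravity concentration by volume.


SG_post = 1 + (SG_pre − 1)·V_pre/V_post
pts_pre = (1.063 − 1)·1000 = 63.0000
pts_post = 63.0000·34.8/25.5 = 85.9765
SG_post = 1 + 85.9765/1000

1.0860


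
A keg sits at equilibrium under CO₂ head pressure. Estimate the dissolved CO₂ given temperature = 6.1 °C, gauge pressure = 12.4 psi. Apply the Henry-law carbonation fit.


vols = (P + 14.695)·(0.01821 + 0.09011·e^(−0.04·T))
vols = (12.4 + 14.695)·(0.01821 + 0.09011·e^(−0.04·6.1))

2.4063 volumes


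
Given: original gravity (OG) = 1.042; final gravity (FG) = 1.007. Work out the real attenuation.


AA = (OG−FG)/(OG−1)·100;  RA = AA·0.8192
AA = (1.042 − 1.007)/(1.042 − 1)·100 = 83.3333
RA = 83.3333·0.8192

68.2667 %


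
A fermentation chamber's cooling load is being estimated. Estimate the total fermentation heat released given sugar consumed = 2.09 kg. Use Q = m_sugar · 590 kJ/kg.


Q = 2.09 · 590

1233.1000 kJ


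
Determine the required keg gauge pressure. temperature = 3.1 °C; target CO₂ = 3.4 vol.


psi = vols/(0.01821 + 0.09011·e^(−0.04·T)) − 14.695
psi = 3.4/(0.01821 + 0.09011·e^(−0.04·3.1)) − 14.695

20.0658 psi


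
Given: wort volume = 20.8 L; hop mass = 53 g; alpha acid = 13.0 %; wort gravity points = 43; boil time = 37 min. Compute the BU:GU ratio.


U = 1.65·0.000125^(GP/1000)·(1−e^(−0.04t))/4.15;  IBU = (α/100)·m·U·1000/V;  BU:GU = IBU/GP
U = 1.65·0.000125^(43/1000)·(1−e^(−0.04·37))/4.15 = 0.2087
IBU = (13.0/100)·53·0.2087·1000/20.8 = 69.1162
BU:GU = 69.1162/43

1.6074


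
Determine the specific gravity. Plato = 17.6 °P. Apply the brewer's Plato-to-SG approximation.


SG = 259/(259 − P)
SG = 259/(259 − 17.6)

1.0729


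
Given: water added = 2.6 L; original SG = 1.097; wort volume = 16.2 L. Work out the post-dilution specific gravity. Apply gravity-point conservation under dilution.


SG_new = 1 + (SG_old − 1)·V_old/(V_old + V_water)
pts = (1.097 − 1)·1000·16.2/(16.2 + 2.6) = 83.5851
SG_new = 1 + 83.5851/1000

1.0836


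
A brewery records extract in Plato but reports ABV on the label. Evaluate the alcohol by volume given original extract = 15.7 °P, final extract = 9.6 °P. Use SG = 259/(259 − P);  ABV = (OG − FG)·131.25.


OG = 259/(259 − 15.7) = 1.0645
FG = 259/(259 − 9.6) = 1.0385
ABV = (1.0645 − 1.0385)·131.25

3.4174 % ABV


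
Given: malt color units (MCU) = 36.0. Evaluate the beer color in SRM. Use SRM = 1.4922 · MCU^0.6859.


SRM = 1.4922 · 36.0^0.6859

17.4299 SRM


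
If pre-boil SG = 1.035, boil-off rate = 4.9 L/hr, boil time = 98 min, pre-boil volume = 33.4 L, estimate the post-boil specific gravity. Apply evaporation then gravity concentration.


V_post = V_pre − rate·(t/60);  SG_post = 1 + (SG_pre−1)·V_pre/V_post
V_post = 33.4 − 4.9·(98/60) = 25.3967
SG_post = 1 + (1.035 − 1)·33.4/25.3967

1.0460


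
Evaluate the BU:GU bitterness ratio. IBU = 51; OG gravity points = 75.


BU:GU = IBU / OG_points
BU:GU = 51 / 75

0.6800


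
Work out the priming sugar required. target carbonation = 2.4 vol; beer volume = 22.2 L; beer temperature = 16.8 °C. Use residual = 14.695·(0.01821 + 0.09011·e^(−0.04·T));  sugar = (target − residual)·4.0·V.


residual = 14.695·(0.01821 + 0.09011·e^(−0.04·16.8)) = 0.9438
sugar = (2.4 − 0.9438)·4.0·22.2

129.3079 g


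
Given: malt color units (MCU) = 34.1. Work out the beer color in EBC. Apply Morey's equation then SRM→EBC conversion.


SRM = 1.4922·MCU^0.6859;  EBC = SRM·1.97
SRM = 1.4922·34.1^0.6859 = 16.7936
EBC = 16.7936·1.97

33.0834 EBC


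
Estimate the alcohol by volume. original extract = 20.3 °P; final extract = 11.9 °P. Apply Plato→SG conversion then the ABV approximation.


SG = 259/(259 − P);  ABV = (OG − FG)·131.25
OG = 259/(259 − 20.3) = 1.0850
FG = 259/(259 − 11.9) = 1.0482
ABV = (1.0850 − 1.0482)·131.25

4.8412 % ABV


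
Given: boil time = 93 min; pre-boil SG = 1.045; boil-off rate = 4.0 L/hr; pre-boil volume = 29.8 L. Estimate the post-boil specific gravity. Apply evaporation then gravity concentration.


V_post = V_pre − rate·(t/60);  SG_post = 1 + (SG_pre−1)·V_pre/V_post
V_post = 29.8 − 4.0·(93/60) = 23.6000
SG_post = 1 + (1.045 − 1)·29.8/23.6000

1.0568


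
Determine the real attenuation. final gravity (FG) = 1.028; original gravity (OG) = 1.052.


AA = (OG−FG)/(OG−1)·100;  RA = AA·0.8192
AA = (1.052 − 1.028)/(1.052 − 1)·100 = 46.1538
RA = 46.1538·0.8192

37.8092 %


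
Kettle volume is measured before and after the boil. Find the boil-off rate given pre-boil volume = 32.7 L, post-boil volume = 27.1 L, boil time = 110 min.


rate = (V_pre − V_post) / (t_min/60)
rate = (32.7 − 27.1) / (110/60)

3.0545 L/hr


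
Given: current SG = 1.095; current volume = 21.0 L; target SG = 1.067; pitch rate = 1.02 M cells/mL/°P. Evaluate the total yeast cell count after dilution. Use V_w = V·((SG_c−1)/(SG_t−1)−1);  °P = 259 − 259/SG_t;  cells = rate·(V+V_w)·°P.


V_w = 21.0·((1.095−1)/(1.067−1)−1) = 8.7761
V_final = 21.0 + 8.7761 = 29.7761
°P = 259 − 259/1.067 = 16.2634
cells = 1.02·29.7761·16.2634

493.9448 billion cells


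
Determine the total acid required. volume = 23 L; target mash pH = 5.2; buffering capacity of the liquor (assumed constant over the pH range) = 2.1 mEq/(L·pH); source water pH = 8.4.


acid = buffering capacity · (pH_source − pH_target) · V
acid = 2.1 · (8.4 − 5.2) · 23

154.5600 mEq


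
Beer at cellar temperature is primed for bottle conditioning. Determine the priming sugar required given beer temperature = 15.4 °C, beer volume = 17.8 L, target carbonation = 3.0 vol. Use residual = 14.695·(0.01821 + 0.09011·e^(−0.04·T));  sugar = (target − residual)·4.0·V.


residual = 14.695·(0.01821 + 0.09011·e^(−0.04·15.4)) = 0.9828
sugar = (3.0 − 0.9828)·4.0·17.8

143.6261 g


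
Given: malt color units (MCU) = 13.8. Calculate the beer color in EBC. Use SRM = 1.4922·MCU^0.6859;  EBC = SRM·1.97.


SRM = 1.4922·13.8^0.6859 = 9.0296
EBC = 9.0296·1.97

17.7884 EBC


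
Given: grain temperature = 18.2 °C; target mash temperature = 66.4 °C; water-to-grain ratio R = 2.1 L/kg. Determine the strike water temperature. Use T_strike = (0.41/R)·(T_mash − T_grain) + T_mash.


T_strike = (0.41/2.1)·(66.4 − 18.2) + 66.4

75.8105 °C


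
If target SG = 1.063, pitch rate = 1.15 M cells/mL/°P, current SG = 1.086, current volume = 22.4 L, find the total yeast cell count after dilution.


V_w = V·((SG_c−1)/(SG_t−1)−1);  °P = 259 − 259/SG_t;  cells = rate·(V+V_w)·°P
V_w = 22.4·((1.086−1)/(1.063−1)−1) = 8.1778
V_final = 22.4 + 8.1778 = 30.5778
°P = 259 − 259/1.063 = 15.3500
cells = 1.15·30.5778·15.3500

539.7726 billion cells


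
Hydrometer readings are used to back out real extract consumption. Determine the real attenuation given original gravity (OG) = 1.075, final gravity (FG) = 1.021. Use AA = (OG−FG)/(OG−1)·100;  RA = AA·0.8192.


AA = (1.075 − 1.021)/(1.075 − 1)·100 = 72.0000
RA = 72.0000·0.8192

58.9824 %


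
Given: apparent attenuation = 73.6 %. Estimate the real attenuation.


RA = AA · 0.8192
RA = 73.6 · 0.8192

60.2931 %


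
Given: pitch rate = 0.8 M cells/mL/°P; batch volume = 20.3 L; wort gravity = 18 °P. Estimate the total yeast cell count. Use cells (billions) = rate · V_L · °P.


cells = 0.8 · 20.3 · 18

292.3200 billion cells


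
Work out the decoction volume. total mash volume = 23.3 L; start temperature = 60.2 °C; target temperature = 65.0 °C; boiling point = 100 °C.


V_dec = V_total·(T_target − T_start)/(T_boil − T_start)
V_dec = 23.3·(65.0 − 60.2)/(100 − 60.2)

2.8101 L


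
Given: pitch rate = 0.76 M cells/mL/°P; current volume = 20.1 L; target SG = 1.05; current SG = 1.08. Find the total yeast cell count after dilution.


V_w = V·((SG_c−1)/(SG_t−1)−1);  °P = 259 − 259/SG_t;  cells = rate·(V+V_w)·°P
V_w = 20.1·((1.08−1)/(1.05−1)−1) = 12.0600
V_final = 20.1 + 12.0600 = 32.1600
°P = 259 − 259/1.05 = 12.3333
cells = 0.76·32.1600·12.3333

301.4464 billion cells


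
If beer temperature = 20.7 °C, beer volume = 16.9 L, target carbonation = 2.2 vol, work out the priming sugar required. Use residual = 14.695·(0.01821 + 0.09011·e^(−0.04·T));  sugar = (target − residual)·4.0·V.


residual = 14.695·(0.01821 + 0.09011·e^(−0.04·20.7)) = 0.8462
sugar = (2.2 − 0.8462)·4.0·16.9

91.5200 g


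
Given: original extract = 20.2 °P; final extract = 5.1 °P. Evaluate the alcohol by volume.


SG = 259/(259 − P);  ABV = (OG − FG)·131.25
OG = 259/(259 − 20.2) = 1.0846
FG = 259/(259 − 5.1) = 1.0201
ABV = (1.0846 − 1.0201)·131.25

8.4660 % ABV


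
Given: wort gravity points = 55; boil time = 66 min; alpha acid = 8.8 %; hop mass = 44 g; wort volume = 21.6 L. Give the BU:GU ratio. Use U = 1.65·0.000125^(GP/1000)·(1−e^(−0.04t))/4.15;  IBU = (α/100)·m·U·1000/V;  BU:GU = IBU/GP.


U = 1.65·0.000125^(55/1000)·(1−e^(−0.04·66))/4.15 = 0.2252
IBU = (8.8/100)·44·0.2252·1000/21.6 = 40.3733
BU:GU = 40.3733/55

0.7341


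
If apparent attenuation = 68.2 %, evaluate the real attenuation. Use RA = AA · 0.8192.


RA = 68.2 · 0.8192

55.8694 %


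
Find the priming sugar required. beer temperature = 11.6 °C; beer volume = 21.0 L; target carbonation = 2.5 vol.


residual = 14.695·(0.01821 + 0.09011·e^(−0.04·T));  sugar = (target − residual)·4.0·V
residual = 14.695·(0.01821 + 0.09011·e^(−0.04·11.6)) = 1.1002
sugar = (2.5 − 1.1002)·4.0·21.0

117.5846 g


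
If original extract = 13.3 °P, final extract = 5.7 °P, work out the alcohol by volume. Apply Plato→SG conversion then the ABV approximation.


SG = 259/(259 − P);  ABV = (OG − FG)·131.25
OG = 259/(259 − 13.3) = 1.0541
FG = 259/(259 − 5.7) = 1.0225
ABV = (1.0541 − 1.0225)·131.25

4.1512 % ABV


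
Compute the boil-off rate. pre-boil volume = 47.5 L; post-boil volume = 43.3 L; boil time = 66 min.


rate = (V_pre − V_post) / (t_min/60)
rate = (47.5 − 43.3) / (66/60)

3.8182 L/hr


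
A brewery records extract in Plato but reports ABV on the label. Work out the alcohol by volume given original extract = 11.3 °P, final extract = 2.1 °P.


SG = 259/(259 − P);  ABV = (OG − FG)·131.25
OG = 259/(259 − 11.3) = 1.0456
FG = 259/(259 − 2.1) = 1.0082
ABV = (1.0456 − 1.0082)·131.25

4.9147 % ABV


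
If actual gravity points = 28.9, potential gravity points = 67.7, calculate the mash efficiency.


efficiency = actual / potential × 100
efficiency = 28.9 / 67.7 × 100

42.6883 %


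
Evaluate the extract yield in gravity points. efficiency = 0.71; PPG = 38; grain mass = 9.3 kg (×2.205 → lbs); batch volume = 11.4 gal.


points = lbs × PPG × eff / vol
lbs = 9.3 × 2.205 = 20.5065
points = 20.5065 × 38 × 0.71 / 11.4

48.5321 points


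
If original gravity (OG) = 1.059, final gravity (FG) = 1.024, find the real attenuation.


AA = (OG−FG)/(OG−1)·100;  RA = AA·0.8192
AA = (1.059 − 1.024)/(1.059 − 1)·100 = 59.3220
RA = 59.3220·0.8192

48.5966 %


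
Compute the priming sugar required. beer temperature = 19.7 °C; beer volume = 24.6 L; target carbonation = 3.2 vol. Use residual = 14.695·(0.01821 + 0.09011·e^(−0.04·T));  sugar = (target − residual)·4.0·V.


residual = 14.695·(0.01821 + 0.09011·e^(−0.04·19.7)) = 0.8698
sugar = (3.2 − 0.8698)·4.0·24.6

229.2951 g


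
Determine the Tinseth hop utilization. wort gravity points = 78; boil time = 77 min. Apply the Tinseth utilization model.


U = 1.65·0.000125^(GP/1000) · (1 − e^(−0.04·t))/4.15
bigness = 1.65·0.000125^(78/1000) = 0.8185
boil_factor = (1 − e^(−0.04·77))/4.15 = 0.2299
U = 0.8185 · 0.2299

0.1882


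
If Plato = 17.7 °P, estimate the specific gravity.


SG = 259/(259 − P)
SG = 259/(259 − 17.7)

1.0734


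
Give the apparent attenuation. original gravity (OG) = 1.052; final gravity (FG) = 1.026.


AA = (OG − FG)/(OG − 1) · 100
AA = (1.052 − 1.026)/(1.052 − 1) · 100

50.0000 %


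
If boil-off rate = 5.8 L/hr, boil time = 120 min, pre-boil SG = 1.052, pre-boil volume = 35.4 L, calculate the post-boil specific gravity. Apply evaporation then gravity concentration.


V_post = V_pre − rate·(t/60);  SG_post = 1 + (SG_pre−1)·V_pre/V_post
V_post = 35.4 − 5.8·(120/60) = 23.8000
SG_post = 1 + (1.052 − 1)·35.4/23.8000

1.0773


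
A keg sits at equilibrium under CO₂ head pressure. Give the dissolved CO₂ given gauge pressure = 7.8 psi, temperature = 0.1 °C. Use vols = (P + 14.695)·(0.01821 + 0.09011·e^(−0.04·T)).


vols = (7.8 + 14.695)·(0.01821 + 0.09011·e^(−0.04·0.1))

2.4286 volumes


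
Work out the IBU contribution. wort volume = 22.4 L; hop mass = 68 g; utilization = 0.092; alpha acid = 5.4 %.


IBU = (α/100)·mass·U·1000 / V
IBU = (5.4/100)·68·0.092·1000 / 22.4

15.0814 IBU


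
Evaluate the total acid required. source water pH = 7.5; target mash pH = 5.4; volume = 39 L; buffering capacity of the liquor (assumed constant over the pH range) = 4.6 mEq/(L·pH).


acid = buffering capacity · (pH_source − pH_target) · V
acid = 4.6 · (7.5 − 5.4) · 39

376.7400 mEq


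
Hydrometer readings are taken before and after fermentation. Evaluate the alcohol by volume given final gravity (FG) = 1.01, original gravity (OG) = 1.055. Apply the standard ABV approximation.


ABV = (OG − FG) · 131.25
ABV = (1.055 − 1.01) · 131.25

5.9062 % ABV


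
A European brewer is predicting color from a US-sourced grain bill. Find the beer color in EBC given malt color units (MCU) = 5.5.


SRM = 1.4922·MCU^0.6859;  EBC = SRM·1.97
SRM = 1.4922·5.5^0.6859 = 4.8044
EBC = 4.8044·1.97

9.4647 EBC


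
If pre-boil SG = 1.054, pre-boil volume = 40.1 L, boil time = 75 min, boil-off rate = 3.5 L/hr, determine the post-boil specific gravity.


V_post = V_pre − rate·(t/60);  SG_post = 1 + (SG_pre−1)·V_pre/V_post
V_post = 40.1 − 3.5·(75/60) = 35.7250
SG_post = 1 + (1.054 − 1)·40.1/35.7250

1.0606


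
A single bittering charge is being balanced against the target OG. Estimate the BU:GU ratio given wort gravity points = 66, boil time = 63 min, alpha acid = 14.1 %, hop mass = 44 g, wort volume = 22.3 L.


U = 1.65·0.000125^(GP/1000)·(1−e^(−0.04t))/4.15;  IBU = (α/100)·m·U·1000/V;  BU:GU = IBU/GP
U = 1.65·0.000125^(66/1000)·(1−e^(−0.04·63))/4.15 = 0.2020
IBU = (14.1/100)·44·0.2020·1000/22.3 = 56.2043
BU:GU = 56.2043/66

0.8516


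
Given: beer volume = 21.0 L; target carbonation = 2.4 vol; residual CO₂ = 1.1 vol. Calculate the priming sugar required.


sugar = (target − residual)·4.0·V
sugar = (2.4 − 1.1)·4.0·21.0

109.2000 g


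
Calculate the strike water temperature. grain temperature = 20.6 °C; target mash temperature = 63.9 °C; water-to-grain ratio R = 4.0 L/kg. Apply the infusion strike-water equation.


T_strike = (0.41/R)·(T_mash − T_grain) + T_mash
T_strike = (0.41/4.0)·(63.9 − 20.6) + 63.9

68.3383 °C


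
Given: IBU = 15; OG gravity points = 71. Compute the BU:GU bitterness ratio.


BU:GU = IBU / OG_points
BU:GU = 15 / 71

0.2113


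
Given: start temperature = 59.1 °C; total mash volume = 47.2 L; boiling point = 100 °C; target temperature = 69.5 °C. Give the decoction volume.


V_dec = V_total·(T_target − T_start)/(T_boil − T_start)
V_dec = 47.2·(69.5 − 59.1)/(100 − 59.1)

12.0020 L


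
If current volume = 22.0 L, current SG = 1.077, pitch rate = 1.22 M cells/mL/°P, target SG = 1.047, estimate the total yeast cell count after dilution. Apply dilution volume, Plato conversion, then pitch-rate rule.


V_w = V·((SG_c−1)/(SG_t−1)−1);  °P = 259 − 259/SG_t;  cells = rate·(V+V_w)·°P
V_w = 22.0·((1.077−1)/(1.047−1)−1) = 14.0426
V_final = 22.0 + 14.0426 = 36.0426
°P = 259 − 259/1.047 = 11.6266
cells = 1.22·36.0426·11.6266

511.2418 billion cells


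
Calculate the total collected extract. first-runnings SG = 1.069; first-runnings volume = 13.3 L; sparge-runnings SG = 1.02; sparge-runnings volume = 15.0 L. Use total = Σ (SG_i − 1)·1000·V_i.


first = (1.069 − 1)·1000·13.3 = 917.7000
sparge = (1.02 − 1)·1000·15.0 = 300.0000
total = 917.7000 + 300.0000

1217.7000 gravity·L


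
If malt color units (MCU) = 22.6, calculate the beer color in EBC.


SRM = 1.4922·MCU^0.6859;  EBC = SRM·1.97
SRM = 1.4922·22.6^0.6859 = 12.6651
EBC = 12.6651·1.97

24.9503 EBC


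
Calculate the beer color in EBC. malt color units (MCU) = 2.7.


SRM = 1.4922·MCU^0.6859;  EBC = SRM·1.97
SRM = 1.4922·2.7^0.6859 = 2.9492
EBC = 2.9492·1.97

5.8099 EBC


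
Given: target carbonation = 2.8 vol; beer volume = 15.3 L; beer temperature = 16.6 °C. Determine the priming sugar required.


residual = 14.695·(0.01821 + 0.09011·e^(−0.04·T));  sugar = (target − residual)·4.0·V
residual = 14.695·(0.01821 + 0.09011·e^(−0.04·16.6)) = 0.9493
sugar = (2.8 − 0.9493)·4.0·15.3

113.2652 g


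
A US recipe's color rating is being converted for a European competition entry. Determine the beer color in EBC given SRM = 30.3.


EBC = SRM · 1.97
EBC = 30.3 · 1.97

59.6910 EBC


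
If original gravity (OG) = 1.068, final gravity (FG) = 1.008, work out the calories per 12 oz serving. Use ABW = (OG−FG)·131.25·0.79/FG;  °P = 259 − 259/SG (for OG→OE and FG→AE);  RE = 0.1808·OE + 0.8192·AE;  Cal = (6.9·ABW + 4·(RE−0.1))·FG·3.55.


ABW = (1.068 − 1.008)·131.25·0.79/1.008 = 6.1719
OE = 259 − 259/1.068 = 16.4906 °P
AE = 259 − 259/1.008 = 2.0556 °P
RE = 0.1808·16.4906 + 0.8192·2.0556 = 4.6654 °P
Cal = (6.9·6.1719 + 4·(4.6654−0.1))·1.008·3.55

217.7371 kcal


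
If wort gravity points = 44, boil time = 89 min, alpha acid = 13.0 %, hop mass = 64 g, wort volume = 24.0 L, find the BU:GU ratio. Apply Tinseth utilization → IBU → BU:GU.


U = 1.65·0.000125^(GP/1000)·(1−e^(−0.04t))/4.15;  IBU = (α/100)·m·U·1000/V;  BU:GU = IBU/GP
U = 1.65·0.000125^(44/1000)·(1−e^(−0.04·89))/4.15 = 0.2601
IBU = (13.0/100)·64·0.2601·1000/24.0 = 90.1742
BU:GU = 90.1742/44

2.0494


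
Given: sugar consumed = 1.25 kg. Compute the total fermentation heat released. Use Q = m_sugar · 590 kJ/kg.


Q = 1.25 · 590

737.5000 kJ


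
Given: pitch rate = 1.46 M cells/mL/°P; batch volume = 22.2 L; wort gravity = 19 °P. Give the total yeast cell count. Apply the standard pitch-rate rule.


cells (billions) = rate · V_L · °P
cells = 1.46 · 22.2 · 19

615.8280 billion cells


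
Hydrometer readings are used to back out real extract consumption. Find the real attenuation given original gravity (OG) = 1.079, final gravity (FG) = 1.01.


AA = (OG−FG)/(OG−1)·100;  RA = AA·0.8192
AA = (1.079 − 1.01)/(1.079 − 1)·100 = 87.3418
RA = 87.3418·0.8192

71.5504 %


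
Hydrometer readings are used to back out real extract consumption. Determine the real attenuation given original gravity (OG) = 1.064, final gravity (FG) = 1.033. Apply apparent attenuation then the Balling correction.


AA = (OG−FG)/(OG−1)·100;  RA = AA·0.8192
AA = (1.064 − 1.033)/(1.064 − 1)·100 = 48.4375
RA = 48.4375·0.8192

39.6800 %


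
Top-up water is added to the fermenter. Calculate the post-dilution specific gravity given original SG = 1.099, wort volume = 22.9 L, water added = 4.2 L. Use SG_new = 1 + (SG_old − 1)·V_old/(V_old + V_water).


pts = (1.099 − 1)·1000·22.9/(22.9 + 4.2) = 83.6568
SG_new = 1 + 83.6568/1000

1.0837


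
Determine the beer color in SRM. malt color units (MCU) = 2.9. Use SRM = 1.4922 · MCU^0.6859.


SRM = 1.4922 · 2.9^0.6859

3.0973 SRM


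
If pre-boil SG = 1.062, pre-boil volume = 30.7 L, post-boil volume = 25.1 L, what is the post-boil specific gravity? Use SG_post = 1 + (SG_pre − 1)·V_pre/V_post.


pts_pre = (1.062 − 1)·1000 = 62.0000
pts_post = 62.0000·30.7/25.1 = 75.8327
SG_post = 1 + 75.8327/1000

1.0758


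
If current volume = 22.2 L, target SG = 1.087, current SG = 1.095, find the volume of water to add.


V_water = V·((SG_curr − 1)/(SG_target − 1) − 1)
V_water = 22.2·((1.095 − 1)/(1.087 − 1) − 1)

2.0414 L


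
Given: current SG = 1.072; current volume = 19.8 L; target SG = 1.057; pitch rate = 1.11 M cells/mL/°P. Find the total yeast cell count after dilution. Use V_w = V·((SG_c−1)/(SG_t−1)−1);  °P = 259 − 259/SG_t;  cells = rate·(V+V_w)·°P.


V_w = 19.8·((1.072−1)/(1.057−1)−1) = 5.2105
V_final = 19.8 + 5.2105 = 25.0105
°P = 259 − 259/1.057 = 13.9669
cells = 1.11·25.0105·13.9669

387.7443 billion cells


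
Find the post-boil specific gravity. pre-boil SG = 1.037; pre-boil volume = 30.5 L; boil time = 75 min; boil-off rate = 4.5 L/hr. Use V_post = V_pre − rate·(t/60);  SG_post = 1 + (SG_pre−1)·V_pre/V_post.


V_post = 30.5 − 4.5·(75/60) = 24.8750
SG_post = 1 + (1.037 − 1)·30.5/24.8750

1.0454


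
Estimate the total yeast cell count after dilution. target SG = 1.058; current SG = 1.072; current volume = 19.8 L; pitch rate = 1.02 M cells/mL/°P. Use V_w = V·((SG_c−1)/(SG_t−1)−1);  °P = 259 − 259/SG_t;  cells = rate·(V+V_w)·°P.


V_w = 19.8·((1.072−1)/(1.058−1)−1) = 4.7793
V_final = 19.8 + 4.7793 = 24.5793
°P = 259 − 259/1.058 = 14.1985
cells = 1.02·24.5793·14.1985

355.9688 billion cells


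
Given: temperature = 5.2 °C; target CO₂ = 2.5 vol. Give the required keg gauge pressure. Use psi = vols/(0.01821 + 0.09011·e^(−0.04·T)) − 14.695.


psi = 2.5/(0.01821 + 0.09011·e^(−0.04·5.2)) − 14.695

12.6579 psi


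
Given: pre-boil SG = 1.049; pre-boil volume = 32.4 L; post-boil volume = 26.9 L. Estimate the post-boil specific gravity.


SG_post = 1 + (SG_pre − 1)·V_pre/V_post
pts_pre = (1.049 − 1)·1000 = 49.0000
pts_post = 49.0000·32.4/26.9 = 59.0186
SG_post = 1 + 59.0186/1000

1.0590


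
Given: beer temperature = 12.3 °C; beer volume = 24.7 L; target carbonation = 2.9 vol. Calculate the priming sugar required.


residual = 14.695·(0.01821 + 0.09011·e^(−0.04·T));  sugar = (target − residual)·4.0·V
residual = 14.695·(0.01821 + 0.09011·e^(−0.04·12.3)) = 1.0772
sugar = (2.9 − 1.0772)·4.0·24.7

180.0932 g


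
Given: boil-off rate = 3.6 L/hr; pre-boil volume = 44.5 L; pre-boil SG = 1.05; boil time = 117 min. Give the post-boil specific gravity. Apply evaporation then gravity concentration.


V_post = V_pre − rate·(t/60);  SG_post = 1 + (SG_pre−1)·V_pre/V_post
V_post = 44.5 − 3.6·(117/60) = 37.4800
SG_post = 1 + (1.05 − 1)·44.5/37.4800

1.0594


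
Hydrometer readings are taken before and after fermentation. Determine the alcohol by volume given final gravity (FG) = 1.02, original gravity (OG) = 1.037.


ABV = (OG − FG) · 131.25
ABV = (1.037 − 1.02) · 131.25

2.2312 % ABV


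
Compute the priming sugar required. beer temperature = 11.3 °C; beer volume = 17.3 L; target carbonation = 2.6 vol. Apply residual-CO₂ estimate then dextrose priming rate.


residual = 14.695·(0.01821 + 0.09011·e^(−0.04·T));  sugar = (target − residual)·4.0·V
residual = 14.695·(0.01821 + 0.09011·e^(−0.04·11.3)) = 1.1102
sugar = (2.6 − 1.1102)·4.0·17.3

103.0918 g


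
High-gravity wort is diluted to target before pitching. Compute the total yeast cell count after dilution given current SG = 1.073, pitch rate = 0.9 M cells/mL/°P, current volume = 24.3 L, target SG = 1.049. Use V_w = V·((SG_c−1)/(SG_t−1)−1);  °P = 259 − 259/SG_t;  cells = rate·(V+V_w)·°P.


V_w = 24.3·((1.073−1)/(1.049−1)−1) = 11.9020
V_final = 24.3 + 11.9020 = 36.2020
°P = 259 − 259/1.049 = 12.0982
cells = 0.9·36.2020·12.0982

394.1812 billion cells


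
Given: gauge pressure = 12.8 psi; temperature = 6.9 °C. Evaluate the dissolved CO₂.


vols = (P + 14.695)·(0.01821 + 0.09011·e^(−0.04·T))
vols = (12.8 + 14.695)·(0.01821 + 0.09011·e^(−0.04·6.9))

2.3807 volumes


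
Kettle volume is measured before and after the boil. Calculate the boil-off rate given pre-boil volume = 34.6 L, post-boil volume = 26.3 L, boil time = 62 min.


rate = (V_pre − V_post) / (t_min/60)
rate = (34.6 − 26.3) / (62/60)

8.0323 L/hr


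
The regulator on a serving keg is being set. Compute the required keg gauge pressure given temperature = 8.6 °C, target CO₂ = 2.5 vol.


psi = vols/(0.01821 + 0.09011·e^(−0.04·T)) − 14.695
psi = 2.5/(0.01821 + 0.09011·e^(−0.04·8.6)) − 14.695

15.7588 psi


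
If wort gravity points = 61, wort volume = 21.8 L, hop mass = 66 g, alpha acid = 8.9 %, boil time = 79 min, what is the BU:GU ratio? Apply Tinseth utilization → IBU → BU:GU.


U = 1.65·0.000125^(GP/1000)·(1−e^(−0.04t))/4.15;  IBU = (α/100)·m·U·1000/V;  BU:GU = IBU/GP
U = 1.65·0.000125^(61/1000)·(1−e^(−0.04·79))/4.15 = 0.2200
IBU = (8.9/100)·66·0.2200·1000/21.8 = 59.2922
BU:GU = 59.2922/61

0.9720


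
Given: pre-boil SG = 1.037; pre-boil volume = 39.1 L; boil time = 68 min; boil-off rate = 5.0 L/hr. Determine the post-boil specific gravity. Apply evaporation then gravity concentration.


V_post = V_pre − rate·(t/60);  SG_post = 1 + (SG_pre−1)·V_pre/V_post
V_post = 39.1 − 5.0·(68/60) = 33.4333
SG_post = 1 + (1.037 − 1)·39.1/33.4333

1.0433


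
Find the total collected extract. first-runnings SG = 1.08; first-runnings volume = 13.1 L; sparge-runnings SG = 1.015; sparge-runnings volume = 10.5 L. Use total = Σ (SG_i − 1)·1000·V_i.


first = (1.08 − 1)·1000·13.1 = 1048.0000
sparge = (1.015 − 1)·1000·10.5 = 157.5000
total = 1048.0000 + 157.5000

1205.5000 gravity·L


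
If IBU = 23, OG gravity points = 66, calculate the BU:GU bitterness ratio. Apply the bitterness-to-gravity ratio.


BU:GU = IBU / OG_points
BU:GU = 23 / 66

0.3485


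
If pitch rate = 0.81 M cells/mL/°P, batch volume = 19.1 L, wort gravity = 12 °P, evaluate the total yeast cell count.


cells (billions) = rate · V_L · °P
cells = 0.81 · 19.1 · 12

185.6520 billion cells


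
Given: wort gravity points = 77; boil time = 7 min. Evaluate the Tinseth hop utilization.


U = 1.65·0.000125^(GP/1000) · (1 − e^(−0.04·t))/4.15
bigness = 1.65·0.000125^(77/1000) = 0.8259
boil_factor = (1 − e^(−0.04·7))/4.15 = 0.0588
U = 0.8259 · 0.0588

0.0486


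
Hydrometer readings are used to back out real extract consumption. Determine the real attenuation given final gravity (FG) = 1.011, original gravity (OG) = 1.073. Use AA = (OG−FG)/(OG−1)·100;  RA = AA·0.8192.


AA = (1.073 − 1.011)/(1.073 − 1)·100 = 84.9315
RA = 84.9315·0.8192

69.5759 %


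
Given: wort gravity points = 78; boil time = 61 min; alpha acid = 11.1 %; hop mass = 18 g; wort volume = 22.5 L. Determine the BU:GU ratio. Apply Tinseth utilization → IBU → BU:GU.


U = 1.65·0.000125^(GP/1000)·(1−e^(−0.04t))/4.15;  IBU = (α/100)·m·U·1000/V;  BU:GU = IBU/GP
U = 1.65·0.000125^(78/1000)·(1−e^(−0.04·61))/4.15 = 0.1800
IBU = (11.1/100)·18·0.1800·1000/22.5 = 15.9883
BU:GU = 15.9883/78

0.2050


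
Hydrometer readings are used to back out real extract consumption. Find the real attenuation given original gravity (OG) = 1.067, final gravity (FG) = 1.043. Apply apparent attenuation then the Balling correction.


AA = (OG−FG)/(OG−1)·100;  RA = AA·0.8192
AA = (1.067 − 1.043)/(1.067 − 1)·100 = 35.8209
RA = 35.8209·0.8192

29.3445 %


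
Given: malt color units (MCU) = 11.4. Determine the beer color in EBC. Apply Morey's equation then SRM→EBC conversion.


SRM = 1.4922·MCU^0.6859;  EBC = SRM·1.97
SRM = 1.4922·11.4^0.6859 = 7.9206
EBC = 7.9206·1.97

15.6036 EBC


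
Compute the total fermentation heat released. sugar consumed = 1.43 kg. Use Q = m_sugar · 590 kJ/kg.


Q = 1.43 · 590

843.7000 kJ


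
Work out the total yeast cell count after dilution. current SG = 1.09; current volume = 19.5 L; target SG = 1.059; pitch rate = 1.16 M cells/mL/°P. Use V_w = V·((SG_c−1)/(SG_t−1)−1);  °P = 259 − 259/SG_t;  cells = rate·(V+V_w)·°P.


V_w = 19.5·((1.09−1)/(1.059−1)−1) = 10.2458
V_final = 19.5 + 10.2458 = 29.7458
°P = 259 − 259/1.059 = 14.4297
cells = 1.16·29.7458·14.4297

497.8963 billion cells


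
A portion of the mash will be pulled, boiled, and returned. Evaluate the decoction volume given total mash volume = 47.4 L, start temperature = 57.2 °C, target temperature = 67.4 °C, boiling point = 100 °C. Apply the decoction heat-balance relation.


V_dec = V_total·(T_target − T_start)/(T_boil − T_start)
V_dec = 47.4·(67.4 − 57.2)/(100 − 57.2)

11.2963 L


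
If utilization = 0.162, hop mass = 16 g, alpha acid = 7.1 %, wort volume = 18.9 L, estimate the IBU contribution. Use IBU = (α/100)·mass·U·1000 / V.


IBU = (7.1/100)·16·0.162·1000 / 18.9

9.7371 IBU


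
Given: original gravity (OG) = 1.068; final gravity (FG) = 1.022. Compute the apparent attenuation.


AA = (OG − FG)/(OG − 1) · 100
AA = (1.068 − 1.022)/(1.068 − 1) · 100

67.6471 %


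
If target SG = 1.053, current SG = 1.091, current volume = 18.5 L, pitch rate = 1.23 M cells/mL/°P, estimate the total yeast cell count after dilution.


V_w = V·((SG_c−1)/(SG_t−1)−1);  °P = 259 − 259/SG_t;  cells = rate·(V+V_w)·°P
V_w = 18.5·((1.091−1)/(1.053−1)−1) = 13.2642
V_final = 18.5 + 13.2642 = 31.7642
°P = 259 − 259/1.053 = 13.0361
cells = 1.23·31.7642·13.0361

509.3187 billion cells


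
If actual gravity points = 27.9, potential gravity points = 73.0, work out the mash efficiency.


efficiency = actual / potential × 100
efficiency = 27.9 / 73.0 × 100

38.2192 %


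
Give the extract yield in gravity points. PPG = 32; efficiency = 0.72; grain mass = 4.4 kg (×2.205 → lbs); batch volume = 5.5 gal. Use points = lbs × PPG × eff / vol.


lbs = 4.4 × 2.205 = 9.7020
points = 9.7020 × 32 × 0.72 / 5.5

40.6426 points


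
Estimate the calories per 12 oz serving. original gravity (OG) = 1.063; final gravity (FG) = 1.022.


ABW = (OG−FG)·131.25·0.79/FG;  °P = 259 − 259/SG (for OG→OE and FG→AE);  RE = 0.1808·OE + 0.8192·AE;  Cal = (6.9·ABW + 4·(RE−0.1))·FG·3.55
ABW = (1.063 − 1.022)·131.25·0.79/1.022 = 4.1597
OE = 259 − 259/1.063 = 15.3500 °P
AE = 259 − 259/1.022 = 5.5753 °P
RE = 0.1808·15.3500 + 0.8192·5.5753 = 7.3426 °P
Cal = (6.9·4.1597 + 4·(7.3426−0.1))·1.022·3.55

209.2402 kcal


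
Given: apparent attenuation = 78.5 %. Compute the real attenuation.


RA = AA · 0.8192
RA = 78.5 · 0.8192

64.3072 %


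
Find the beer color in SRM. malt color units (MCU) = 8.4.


SRM = 1.4922 · MCU^0.6859
SRM = 1.4922 · 8.4^0.6859

6.4238 SRM
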